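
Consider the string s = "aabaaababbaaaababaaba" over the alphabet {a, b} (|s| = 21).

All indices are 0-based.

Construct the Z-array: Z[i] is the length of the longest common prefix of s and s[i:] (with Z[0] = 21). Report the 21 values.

[21, 1, 0, 2, 4, 1, 0, 1, 0, 0, 2, 2, 4, 1, 0, 1, 0, 4, 1, 0, 1]

Z[0]=21
i=1: i≥r, start 0; Z[1]=1 grow→box=[1,2)
i=2: i≥r, start 0; Z[2]=0
i=3: i≥r, start 0; Z[3]=2 grow→box=[3,5)
i=4: min(r-i=1, Z[1]=1)=1; Z[4]=4 grow→box=[4,8)
i=5: min(r-i=3, Z[1]=1)=1; Z[5]=1
i=6: min(r-i=2, Z[2]=0)=0; Z[6]=0
i=7: min(r-i=1, Z[3]=2)=1; Z[7]=1
i=8: i≥r, start 0; Z[8]=0
i=9: i≥r, start 0; Z[9]=0
i=10: i≥r, start 0; Z[10]=2 grow→box=[10,12)
i=11: min(r-i=1, Z[1]=1)=1; Z[11]=2 grow→box=[11,13)
i=12: min(r-i=1, Z[1]=1)=1; Z[12]=4 grow→box=[12,16)
i=13: min(r-i=3, Z[1]=1)=1; Z[13]=1
i=14: min(r-i=2, Z[2]=0)=0; Z[14]=0
i=15: min(r-i=1, Z[3]=2)=1; Z[15]=1
i=16: i≥r, start 0; Z[16]=0
i=17: i≥r, start 0; Z[17]=4 grow→box=[17,21)
i=18: min(r-i=3, Z[1]=1)=1; Z[18]=1
i=19: min(r-i=2, Z[2]=0)=0; Z[19]=0
i=20: min(r-i=1, Z[3]=2)=1; Z[20]=1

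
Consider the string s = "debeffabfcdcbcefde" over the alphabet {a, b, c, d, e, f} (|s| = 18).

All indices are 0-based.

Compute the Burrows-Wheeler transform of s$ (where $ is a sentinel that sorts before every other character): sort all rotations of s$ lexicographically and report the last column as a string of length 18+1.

efceadfbcf$ddcbfbee

rank  rotation             last
    0  $debeffabfcdcbcefde  e
    1  abfcdcbcefde$debeff  f
    2  bcefde$debeffabfcdc  c
    3  beffabfcdcbcefde$de  e
    4  bfcdcbcefde$debeffa  a
    5  cbcefde$debeffabfcd  d
    6  cdcbcefde$debeffabf  f
    7  cefde$debeffabfcdcb  b
    8  dcbcefde$debeffabfc  c
    9  de$debeffabfcdcbcef  f
   10  debeffabfcdcbcefde$  $
   11  e$debeffabfcdcbcefd  d
   12  ebeffabfcdcbcefde$d  d
   13  efde$debeffabfcdcbc  c
   14  effabfcdcbcefde$deb  b
   15  fabfcdcbcefde$debef  f
   16  fcdcbcefde$debeffab  b
   17  fde$debeffabfcdcbce  e
   18  ffabfcdcbcefde$debe  e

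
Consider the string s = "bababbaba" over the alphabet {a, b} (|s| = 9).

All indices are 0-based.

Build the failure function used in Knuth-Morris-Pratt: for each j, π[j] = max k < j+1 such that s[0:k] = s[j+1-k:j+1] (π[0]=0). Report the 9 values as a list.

[0, 0, 1, 2, 3, 1, 2, 3, 4]

π[0] = 0
j=1 s[j]='a': π[1]=0 (border '')
j=2 s[j]='b': π[2]=1 (border 'b')
j=3 s[j]='a': π[3]=2 (border 'ba')
j=4 s[j]='b': π[4]=3 (border 'bab')
j=5 s[j]='b': k: 3→1→0; π[5]=1 (border 'b')
j=6 s[j]='a': π[6]=2 (border 'ba')
j=7 s[j]='b': π[7]=3 (border 'bab')
j=8 s[j]='a': π[8]=4 (border 'baba')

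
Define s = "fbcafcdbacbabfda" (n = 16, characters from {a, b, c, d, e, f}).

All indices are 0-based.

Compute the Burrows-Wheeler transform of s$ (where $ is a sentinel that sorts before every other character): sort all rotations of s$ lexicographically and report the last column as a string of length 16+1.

adbbccdfabaffc$ab

rank  rotation           last
    0  $fbcafcdbacbabfda  a
    1  a$fbcafcdbacbabfd  d
    2  abfda$fbcafcdbacb  b
    3  acbabfda$fbcafcdb  b
    4  afcdbacbabfda$fbc  c
    5  babfda$fbcafcdbac  c
    6  bacbabfda$fbcafcd  d
    7  bcafcdbacbabfda$f  f
    8  bfda$fbcafcdbacba  a
    9  cafcdbacbabfda$fb  b
   10  cbabfda$fbcafcdba  a
   11  cdbacbabfda$fbcaf  f
   12  da$fbcafcdbacbabf  f
   13  dbacbabfda$fbcafc  c
   14  fbcafcdbacbabfda$  $
   15  fcdbacbabfda$fbca  a
   16  fda$fbcafcdbacbab  b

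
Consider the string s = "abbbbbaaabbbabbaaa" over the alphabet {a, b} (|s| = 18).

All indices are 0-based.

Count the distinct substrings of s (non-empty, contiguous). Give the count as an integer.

127

rank→(start, suffix):
  0 → (17, 'a')
  1 → (16, 'aa')
  2 → (15, 'aaa')
  3 → (6, 'aaabbbabbaaa')
  4 → (7, 'aabbbabbaaa')
  5 → (12, 'abbaaa')
  6 → (8, 'abbbabbaaa')
  7 → (0, 'abbbbbaaabbbabbaaa')
  8 → (14, 'baaa')
  9 → (5, 'baaabbbabbaaa')
  10 → (11, 'babbaaa')
  11 → (13, 'bbaaa')
  12 → (4, 'bbaaabbbabbaaa')
  13 → (10, 'bbabbaaa')
  14 → (3, 'bbbaaabbbabbaaa')
  15 → (9, 'bbbabbaaa')
  16 → (2, 'bbbbaaabbbabbaaa')
  17 → (1, 'bbbbbaaabbbabbaaa')

SA = [17, 16, 15, 6, 7, 12, 8, 0, 14, 5, 11, 13, 4, 10, 3, 9, 2, 1]
[i] adj suffixes → lcp
  [1] 17/16 → 1 ('a')
  [2] 16/15 → 2 ('aa')
  [3] 15/6 → 3 ('aaa')
  [4] 6/7 → 2 ('aa')
  [5] 7/12 → 1 ('a')
  [6] 12/8 → 3 ('abb')
  [7] 8/0 → 4 ('abbb')
  [8] 0/14 → 0 ('')
  [9] 14/5 → 4 ('baaa')
  [10] 5/11 → 2 ('ba')
  [11] 11/13 → 1 ('b')
  [12] 13/4 → 5 ('bbaaa')
  [13] 4/10 → 3 ('bba')
  [14] 10/3 → 2 ('bb')
  [15] 3/9 → 4 ('bbba')
  [16] 9/2 → 3 ('bbb')
  [17] 2/1 → 4 ('bbbb')

n(n+1)/2 = 18·19/2 = 171
Σ LCP = 0 + 1 + 2 + 3 + 2 + 1 + 3 + 4 + 0 + 4 + 2 + 1 + 5 + 3 + 2 + 4 + 3 + 4 = 44
distinct = 171 − 44 = 127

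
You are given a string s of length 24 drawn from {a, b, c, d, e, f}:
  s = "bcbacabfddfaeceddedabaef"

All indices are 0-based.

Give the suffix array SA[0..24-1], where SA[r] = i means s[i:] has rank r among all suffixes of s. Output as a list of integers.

[19, 5, 3, 11, 21, 2, 20, 0, 6, 4, 1, 13, 18, 15, 8, 16, 9, 12, 17, 14, 22, 23, 10, 7]

sorted suffixes:
  #0 SA[0]=19  'abaef'
  #1 SA[1]=5  'abfddfaeceddedabaef'
  #2 SA[2]=3  'acabfddfaeceddedabaef'
  #3 SA[3]=11  'aeceddedabaef'
  #4 SA[4]=21  'aef'
  #5 SA[5]=2  'bacabfddfaeceddedabaef'
  #6 SA[6]=20  'baef'
  #7 SA[7]=0  'bcbacabfddfaeceddedabaef'
  #8 SA[8]=6  'bfddfaeceddedabaef'
  #9 SA[9]=4  'cabfddfaeceddedabaef'
  #10 SA[10]=1  'cbacabfddfaeceddedabaef'
  #11 SA[11]=13  'ceddedabaef'
  #12 SA[12]=18  'dabaef'
  #13 SA[13]=15  'ddedabaef'
  #14 SA[14]=8  'ddfaeceddedabaef'
  #15 SA[15]=16  'dedabaef'
  #16 SA[16]=9  'dfaeceddedabaef'
  #17 SA[17]=12  'eceddedabaef'
  #18 SA[18]=17  'edabaef'
  #19 SA[19]=14  'eddedabaef'
  #20 SA[20]=22  'ef'
  #21 SA[21]=23  'f'
  #22 SA[22]=10  'faeceddedabaef'
  #23 SA[23]=7  'fddfaeceddedabaef'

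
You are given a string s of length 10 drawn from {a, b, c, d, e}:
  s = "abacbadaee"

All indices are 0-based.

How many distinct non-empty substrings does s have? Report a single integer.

rank→(start, suffix):
  0 → (0, 'abacbadaee')
  1 → (2, 'acbadaee')
  2 → (5, 'adaee')
  3 → (7, 'aee')
  4 → (1, 'bacbadaee')
  5 → (4, 'badaee')
  6 → (3, 'cbadaee')
  7 → (6, 'daee')
  8 → (9, 'e')
  9 → (8, 'ee')

SA = [0, 2, 5, 7, 1, 4, 3, 6, 9, 8]
i: (SA[i-1],SA[i]) lcp shared
  1: (0,2) 1 'a'
  2: (2,5) 1 'a'
  3: (5,7) 1 'a'
  4: (7,1) 0 ''
  5: (1,4) 2 'ba'
  6: (4,3) 0 ''
  7: (3,6) 0 ''
  8: (6,9) 0 ''
  9: (9,8) 1 'e'

n(n+1)/2 = 10·11/2 = 55
Σ LCP = 0 + 1 + 1 + 1 + 0 + 2 + 0 + 0 + 0 + 1 = 6
distinct = 55 − 6 = 49

49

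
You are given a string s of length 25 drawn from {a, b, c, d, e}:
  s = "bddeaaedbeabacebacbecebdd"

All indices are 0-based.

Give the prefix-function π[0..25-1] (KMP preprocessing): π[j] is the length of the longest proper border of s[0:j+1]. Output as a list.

[0, 0, 0, 0, 0, 0, 0, 0, 1, 0, 0, 1, 0, 0, 0, 1, 0, 0, 1, 0, 0, 0, 1, 2, 3]

π[0] = 0
j=1 s[j]='d': π[1]=0 (border '')
j=2 s[j]='d': π[2]=0 (border '')
j=3 s[j]='e': π[3]=0 (border '')
j=4 s[j]='a': π[4]=0 (border '')
j=5 s[j]='a': π[5]=0 (border '')
j=6 s[j]='e': π[6]=0 (border '')
j=7 s[j]='d': π[7]=0 (border '')
j=8 s[j]='b': π[8]=1 (border 'b')
j=9 s[j]='e': k: 1→0; π[9]=0 (border '')
j=10 s[j]='a': π[10]=0 (border '')
j=11 s[j]='b': π[11]=1 (border 'b')
j=12 s[j]='a': k: 1→0; π[12]=0 (border '')
j=13 s[j]='c': π[13]=0 (border '')
j=14 s[j]='e': π[14]=0 (border '')
j=15 s[j]='b': π[15]=1 (border 'b')
j=16 s[j]='a': k: 1→0; π[16]=0 (border '')
j=17 s[j]='c': π[17]=0 (border '')
j=18 s[j]='b': π[18]=1 (border 'b')
j=19 s[j]='e': k: 1→0; π[19]=0 (border '')
j=20 s[j]='c': π[20]=0 (border '')
j=21 s[j]='e': π[21]=0 (border '')
j=22 s[j]='b': π[22]=1 (border 'b')
j=23 s[j]='d': π[23]=2 (border 'bd')
j=24 s[j]='d': π[24]=3 (border 'bdd')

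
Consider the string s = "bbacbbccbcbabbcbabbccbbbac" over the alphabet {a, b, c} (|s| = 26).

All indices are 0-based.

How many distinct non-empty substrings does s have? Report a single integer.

rank | idx | suffix
   0 |  11 | abbcbabbccbbbac
   1 |  16 | abbccbbbac
   2 |  24 | ac
   3 |   2 | acbbccbcbabbcbabbccbbbac
   4 |  10 | babbcbabbccbbbac
   5 |  15 | babbccbbbac
   6 |  23 | bac
   7 |   1 | bacbbccbcbabbcbabbccbbbac
   8 |  22 | bbac
   9 |   0 | bbacbbccbcbabbcbabbccbbbac
  10 |  21 | bbbac
  11 |  12 | bbcbabbccbbbac
  12 |  17 | bbccbbbac
  13 |   4 | bbccbcbabbcbabbccbbbac
  14 |   8 | bcbabbcbabbccbbbac
  15 |  13 | bcbabbccbbbac
  16 |  18 | bccbbbac
  17 |   5 | bccbcbabbcbabbccbbbac
  18 |  25 | c
  19 |   9 | cbabbcbabbccbbbac
  20 |  14 | cbabbccbbbac
  21 |  20 | cbbbac
  22 |   3 | cbbccbcbabbcbabbccbbbac
  23 |   7 | cbcbabbcbabbccbbbac
  24 |  19 | ccbbbac
  25 |   6 | ccbcbabbcbabbccbbbac

SA = [11, 16, 24, 2, 10, 15, 23, 1, 22, 0, 21, 12, 17, 4, 8, 13, 18, 5, 25, 9, 14, 20, 3, 7, 19, 6]
i: (SA[i-1],SA[i]) lcp shared
  1: (11,16) 4 'abbc'
  2: (16,24) 1 'a'
  3: (24,2) 2 'ac'
  4: (2,10) 0 ''
  5: (10,15) 5 'babbc'
  6: (15,23) 2 'ba'
  7: (23,1) 3 'bac'
  8: (1,22) 1 'b'
  9: (22,0) 4 'bbac'
  10: (0,21) 2 'bb'
  11: (21,12) 2 'bb'
  12: (12,17) 3 'bbc'
  13: (17,4) 5 'bbccb'
  14: (4,8) 1 'b'
  15: (8,13) 7 'bcbabbc'
  16: (13,18) 2 'bc'
  17: (18,5) 4 'bccb'
  18: (5,25) 0 ''
  19: (25,9) 1 'c'
  20: (9,14) 6 'cbabbc'
  21: (14,20) 2 'cb'
  22: (20,3) 3 'cbb'
  23: (3,7) 2 'cb'
  24: (7,19) 1 'c'
  25: (19,6) 3 'ccb'

n(n+1)/2 = 26·27/2 = 351
Σ LCP = 0 + 4 + 1 + 2 + 0 + 5 + 2 + 3 + 1 + 4 + 2 + 2 + 3 + 5 + 1 + 7 + 2 + 4 + 0 + 1 + 6 + 2 + 3 + 2 + 1 + 3 = 66
distinct = 351 − 66 = 285

285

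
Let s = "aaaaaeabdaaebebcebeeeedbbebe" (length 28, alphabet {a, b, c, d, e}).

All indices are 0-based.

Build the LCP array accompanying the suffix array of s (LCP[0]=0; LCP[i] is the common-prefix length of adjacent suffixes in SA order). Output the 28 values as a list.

[0, 4, 3, 2, 3, 1, 1, 2, 0, 1, 1, 1, 2, 3, 2, 0, 0, 1, 0, 1, 1, 2, 3, 3, 1, 1, 2, 3]

rank→(start, suffix):
  0 → (0, 'aaaaaeabdaaebebcebeeeedbbebe')
  1 → (1, 'aaaaeabdaaebebcebeeeedbbebe')
  2 → (2, 'aaaeabdaaebebcebeeeedbbebe')
  3 → (3, 'aaeabdaaebebcebeeeedbbebe')
  4 → (9, 'aaebebcebeeeedbbebe')
  5 → (6, 'abdaaebebcebeeeedbbebe')
  6 → (4, 'aeabdaaebebcebeeeedbbebe')
  7 → (10, 'aebebcebeeeedbbebe')
  8 → (23, 'bbebe')
  9 → (14, 'bcebeeeedbbebe')
  10 → (7, 'bdaaebebcebeeeedbbebe')
  11 → (26, 'be')
  12 → (12, 'bebcebeeeedbbebe')
  13 → (24, 'bebe')
  14 → (17, 'beeeedbbebe')
  15 → (15, 'cebeeeedbbebe')
  16 → (8, 'daaebebcebeeeedbbebe')
  17 → (22, 'dbbebe')
  18 → (27, 'e')
  19 → (5, 'eabdaaebebcebeeeedbbebe')
  20 → (13, 'ebcebeeeedbbebe')
  21 → (25, 'ebe')
  22 → (11, 'ebebcebeeeedbbebe')
  23 → (16, 'ebeeeedbbebe')
  24 → (21, 'edbbebe')
  25 → (20, 'eedbbebe')
  26 → (19, 'eeedbbebe')
  27 → (18, 'eeeedbbebe')

SA = [0, 1, 2, 3, 9, 6, 4, 10, 23, 14, 7, 26, 12, 24, 17, 15, 8, 22, 27, 5, 13, 25, 11, 16, 21, 20, 19, 18]
i: (SA[i-1],SA[i]) lcp shared
  1: (0,1) 4 'aaaa'
  2: (1,2) 3 'aaa'
  3: (2,3) 2 'aa'
  4: (3,9) 3 'aae'
  5: (9,6) 1 'a'
  6: (6,4) 1 'a'
  7: (4,10) 2 'ae'
  8: (10,23) 0 ''
  9: (23,14) 1 'b'
  10: (14,7) 1 'b'
  11: (7,26) 1 'b'
  12: (26,12) 2 'be'
  13: (12,24) 3 'beb'
  14: (24,17) 2 'be'
  15: (17,15) 0 ''
  16: (15,8) 0 ''
  17: (8,22) 1 'd'
  18: (22,27) 0 ''
  19: (27,5) 1 'e'
  20: (5,13) 1 'e'
  21: (13,25) 2 'eb'
  22: (25,11) 3 'ebe'
  23: (11,16) 3 'ebe'
  24: (16,21) 1 'e'
  25: (21,20) 1 'e'
  26: (20,19) 2 'ee'
  27: (19,18) 3 'eee'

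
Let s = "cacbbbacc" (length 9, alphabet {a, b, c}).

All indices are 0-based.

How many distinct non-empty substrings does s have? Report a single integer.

sorted suffixes:
  #0 SA[0]=1  'acbbbacc'
  #1 SA[1]=6  'acc'
  #2 SA[2]=5  'bacc'
  #3 SA[3]=4  'bbacc'
  #4 SA[4]=3  'bbbacc'
  #5 SA[5]=8  'c'
  #6 SA[6]=0  'cacbbbacc'
  #7 SA[7]=2  'cbbbacc'
  #8 SA[8]=7  'cc'

SA = [1, 6, 5, 4, 3, 8, 0, 2, 7]
i: (SA[i-1],SA[i]) lcp shared
  1: (1,6) 2 'ac'
  2: (6,5) 0 ''
  3: (5,4) 1 'b'
  4: (4,3) 2 'bb'
  5: (3,8) 0 ''
  6: (8,0) 1 'c'
  7: (0,2) 1 'c'
  8: (2,7) 1 'c'

n(n+1)/2 = 9·10/2 = 45
Σ LCP = 0 + 2 + 0 + 1 + 2 + 0 + 1 + 1 + 1 = 8
distinct = 45 − 8 = 37

37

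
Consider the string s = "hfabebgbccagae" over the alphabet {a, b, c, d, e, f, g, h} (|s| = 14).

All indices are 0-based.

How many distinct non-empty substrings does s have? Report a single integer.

98

rank | idx | suffix
   0 |   2 | abebgbccagae
   1 |  12 | ae
   2 |  10 | agae
   3 |   7 | bccagae
   4 |   3 | bebgbccagae
   5 |   5 | bgbccagae
   6 |   9 | cagae
   7 |   8 | ccagae
   8 |  13 | e
   9 |   4 | ebgbccagae
  10 |   1 | fabebgbccagae
  11 |  11 | gae
  12 |   6 | gbccagae
  13 |   0 | hfabebgbccagae

SA = [2, 12, 10, 7, 3, 5, 9, 8, 13, 4, 1, 11, 6, 0]
[i] adj suffixes → lcp
  [1] 2/12 → 1 ('a')
  [2] 12/10 → 1 ('a')
  [3] 10/7 → 0 ('')
  [4] 7/3 → 1 ('b')
  [5] 3/5 → 1 ('b')
  [6] 5/9 → 0 ('')
  [7] 9/8 → 1 ('c')
  [8] 8/13 → 0 ('')
  [9] 13/4 → 1 ('e')
  [10] 4/1 → 0 ('')
  [11] 1/11 → 0 ('')
  [12] 11/6 → 1 ('g')
  [13] 6/0 → 0 ('')

n(n+1)/2 = 14·15/2 = 105
Σ LCP = 0 + 1 + 1 + 0 + 1 + 1 + 0 + 1 + 0 + 1 + 0 + 0 + 1 + 0 = 7
distinct = 105 − 7 = 98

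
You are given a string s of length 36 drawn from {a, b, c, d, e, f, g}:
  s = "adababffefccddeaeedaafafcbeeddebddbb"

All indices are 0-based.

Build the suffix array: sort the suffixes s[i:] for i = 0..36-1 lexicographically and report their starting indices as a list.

rank | idx | suffix
   0 |  19 | aafafcbeeddebddbb
   1 |   2 | ababffefccddeaeedaafafcbeeddebddbb
   2 |   4 | abffefccddeaeedaafafcbeeddebddbb
   3 |   0 | adababffefccddeaeedaafafcbeeddebddbb
   4 |  15 | aeedaafafcbeeddebddbb
   5 |  20 | afafcbeeddebddbb
   6 |  22 | afcbeeddebddbb
   7 |  35 | b
   8 |   3 | babffefccddeaeedaafafcbeeddebddbb
   9 |  34 | bb
  10 |  31 | bddbb
  11 |  25 | beeddebddbb
  12 |   5 | bffefccddeaeedaafafcbeeddebddbb
  13 |  24 | cbeeddebddbb
  14 |  10 | ccddeaeedaafafcbeeddebddbb
  15 |  11 | cddeaeedaafafcbeeddebddbb
  16 |  18 | daafafcbeeddebddbb
  17 |   1 | dababffefccddeaeedaafafcbeeddebddbb
  18 |  33 | dbb
  19 |  32 | ddbb
  20 |  12 | ddeaeedaafafcbeeddebddbb
  21 |  28 | ddebddbb
  22 |  13 | deaeedaafafcbeeddebddbb
  23 |  29 | debddbb
  24 |  14 | eaeedaafafcbeeddebddbb
  25 |  30 | ebddbb
  26 |  17 | edaafafcbeeddebddbb
  27 |  27 | eddebddbb
  28 |  16 | eedaafafcbeeddebddbb
  29 |  26 | eeddebddbb
  30 |   8 | efccddeaeedaafafcbeeddebddbb
  31 |  21 | fafcbeeddebddbb
  32 |  23 | fcbeeddebddbb
  33 |   9 | fccddeaeedaafafcbeeddebddbb
  34 |   7 | fefccddeaeedaafafcbeeddebddbb
  35 |   6 | ffefccddeaeedaafafcbeeddebddbb

[19, 2, 4, 0, 15, 20, 22, 35, 3, 34, 31, 25, 5, 24, 10, 11, 18, 1, 33, 32, 12, 28, 13, 29, 14, 30, 17, 27, 16, 26, 8, 21, 23, 9, 7, 6]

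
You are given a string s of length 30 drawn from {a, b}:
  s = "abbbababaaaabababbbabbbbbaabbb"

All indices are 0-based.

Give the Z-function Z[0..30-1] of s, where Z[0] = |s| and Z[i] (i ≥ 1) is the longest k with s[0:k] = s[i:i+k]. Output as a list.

Z[0]=30
i=1: i≥r, start 0; Z[1]=0
i=2: i≥r, start 0; Z[2]=0
i=3: i≥r, start 0; Z[3]=0
i=4: i≥r, start 0; Z[4]=2 extend→box=[4,6)
i=5: min(r-i=1, Z[1]=0)=0; Z[5]=0
i=6: i≥r, start 0; Z[6]=2 extend→box=[6,8)
i=7: min(r-i=1, Z[1]=0)=0; Z[7]=0
i=8: i≥r, start 0; Z[8]=1 extend→box=[8,9)
i=9: i≥r, start 0; Z[9]=1 extend→box=[9,10)
i=10: i≥r, start 0; Z[10]=1 extend→box=[10,11)
i=11: i≥r, start 0; Z[11]=2 extend→box=[11,13)
i=12: min(r-i=1, Z[1]=0)=0; Z[12]=0
i=13: i≥r, start 0; Z[13]=2 extend→box=[13,15)
i=14: min(r-i=1, Z[1]=0)=0; Z[14]=0
i=15: i≥r, start 0; Z[15]=6 extend→box=[15,21)
i=16: min(r-i=5, Z[1]=0)=0; Z[16]=0
i=17: min(r-i=4, Z[2]=0)=0; Z[17]=0
i=18: min(r-i=3, Z[3]=0)=0; Z[18]=0
i=19: min(r-i=2, Z[4]=2)=2; Z[19]=4 extend→box=[19,23)
i=20: min(r-i=3, Z[1]=0)=0; Z[20]=0
i=21: min(r-i=2, Z[2]=0)=0; Z[21]=0
i=22: min(r-i=1, Z[3]=0)=0; Z[22]=0
i=23: i≥r, start 0; Z[23]=0
i=24: i≥r, start 0; Z[24]=0
i=25: i≥r, start 0; Z[25]=1 extend→box=[25,26)
i=26: i≥r, start 0; Z[26]=4 extend→box=[26,30)
i=27: min(r-i=3, Z[1]=0)=0; Z[27]=0
i=28: min(r-i=2, Z[2]=0)=0; Z[28]=0
i=29: min(r-i=1, Z[3]=0)=0; Z[29]=0

[30, 0, 0, 0, 2, 0, 2, 0, 1, 1, 1, 2, 0, 2, 0, 6, 0, 0, 0, 4, 0, 0, 0, 0, 0, 1, 4, 0, 0, 0]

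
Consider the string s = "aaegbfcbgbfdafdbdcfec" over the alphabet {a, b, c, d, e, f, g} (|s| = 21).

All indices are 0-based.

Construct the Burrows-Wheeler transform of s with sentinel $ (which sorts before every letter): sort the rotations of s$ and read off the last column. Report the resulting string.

c$addggcefdffbfabbaceb

rank  rotation                last
    0  $aaegbfcbgbfdafdbdcfec  c
    1  aaegbfcbgbfdafdbdcfec$  $
    2  aegbfcbgbfdafdbdcfec$a  a
    3  afdbdcfec$aaegbfcbgbfd  d
    4  bdcfec$aaegbfcbgbfdafd  d
    5  bfcbgbfdafdbdcfec$aaeg  g
    6  bfdafdbdcfec$aaegbfcbg  g
    7  bgbfdafdbdcfec$aaegbfc  c
    8  c$aaegbfcbgbfdafdbdcfe  e
    9  cbgbfdafdbdcfec$aaegbf  f
   10  cfec$aaegbfcbgbfdafdbd  d
   11  dafdbdcfec$aaegbfcbgbf  f
   12  dbdcfec$aaegbfcbgbfdaf  f
   13  dcfec$aaegbfcbgbfdafdb  b
   14  ec$aaegbfcbgbfdafdbdcf  f
   15  egbfcbgbfdafdbdcfec$aa  a
   16  fcbgbfdafdbdcfec$aaegb  b
   17  fdafdbdcfec$aaegbfcbgb  b
   18  fdbdcfec$aaegbfcbgbfda  a
   19  fec$aaegbfcbgbfdafdbdc  c
   20  gbfcbgbfdafdbdcfec$aae  e
   21  gbfdafdbdcfec$aaegbfcb  b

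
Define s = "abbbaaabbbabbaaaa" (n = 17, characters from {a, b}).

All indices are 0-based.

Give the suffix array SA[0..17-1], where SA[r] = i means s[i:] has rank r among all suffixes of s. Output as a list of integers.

[16, 15, 14, 13, 4, 5, 10, 0, 6, 12, 3, 9, 11, 2, 8, 1, 7]

rank | idx | suffix
   0 |  16 | a
   1 |  15 | aa
   2 |  14 | aaa
   3 |  13 | aaaa
   4 |   4 | aaabbbabbaaaa
   5 |   5 | aabbbabbaaaa
   6 |  10 | abbaaaa
   7 |   0 | abbbaaabbbabbaaaa
   8 |   6 | abbbabbaaaa
   9 |  12 | baaaa
  10 |   3 | baaabbbabbaaaa
  11 |   9 | babbaaaa
  12 |  11 | bbaaaa
  13 |   2 | bbaaabbbabbaaaa
  14 |   8 | bbabbaaaa
  15 |   1 | bbbaaabbbabbaaaa
  16 |   7 | bbbabbaaaa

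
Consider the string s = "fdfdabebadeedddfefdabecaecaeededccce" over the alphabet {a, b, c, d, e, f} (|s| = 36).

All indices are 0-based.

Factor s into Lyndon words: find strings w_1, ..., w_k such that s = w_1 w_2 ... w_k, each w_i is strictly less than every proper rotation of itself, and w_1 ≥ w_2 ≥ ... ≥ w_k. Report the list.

emit factor 1: 'f' (i=0, period=1)
emit factor 2: 'df' (i=1, period=2)
emit factor 3: 'd' (i=3, period=1)
emit factor 4: 'abebadeedddfefdabecaecaeededccce' (i=4, period=32)

["f", "df", "d", "abebadeedddfefdabecaecaeededccce"]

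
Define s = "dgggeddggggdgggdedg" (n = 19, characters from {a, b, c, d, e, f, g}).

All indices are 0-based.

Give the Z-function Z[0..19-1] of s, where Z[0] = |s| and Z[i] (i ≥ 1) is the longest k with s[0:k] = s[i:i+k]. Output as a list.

[19, 0, 0, 0, 0, 1, 4, 0, 0, 0, 0, 4, 0, 0, 0, 1, 0, 2, 0]

Z[0]=19
i=1: i≥r, start 0; Z[1]=0
i=2: i≥r, start 0; Z[2]=0
i=3: i≥r, start 0; Z[3]=0
i=4: i≥r, start 0; Z[4]=0
i=5: i≥r, start 0; Z[5]=1 scan→box=[5,6)
i=6: i≥r, start 0; Z[6]=4 scan→box=[6,10)
i=7: min(r-i=3, Z[1]=0)=0; Z[7]=0
i=8: min(r-i=2, Z[2]=0)=0; Z[8]=0
i=9: min(r-i=1, Z[3]=0)=0; Z[9]=0
i=10: i≥r, start 0; Z[10]=0
i=11: i≥r, start 0; Z[11]=4 scan→box=[11,15)
i=12: min(r-i=3, Z[1]=0)=0; Z[12]=0
i=13: min(r-i=2, Z[2]=0)=0; Z[13]=0
i=14: min(r-i=1, Z[3]=0)=0; Z[14]=0
i=15: i≥r, start 0; Z[15]=1 scan→box=[15,16)
i=16: i≥r, start 0; Z[16]=0
i=17: i≥r, start 0; Z[17]=2 scan→box=[17,19)
i=18: min(r-i=1, Z[1]=0)=0; Z[18]=0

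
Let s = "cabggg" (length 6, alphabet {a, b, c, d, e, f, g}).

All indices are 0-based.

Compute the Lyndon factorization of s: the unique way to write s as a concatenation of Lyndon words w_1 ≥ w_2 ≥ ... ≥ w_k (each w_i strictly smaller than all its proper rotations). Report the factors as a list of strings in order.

["c", "abggg"]

emit factor 1: 'c' (i=0, period=1)
emit factor 2: 'abggg' (i=1, period=5)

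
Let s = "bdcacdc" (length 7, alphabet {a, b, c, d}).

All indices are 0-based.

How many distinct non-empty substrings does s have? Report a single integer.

rank | idx | suffix
   0 |   3 | acdc
   1 |   0 | bdcacdc
   2 |   6 | c
   3 |   2 | cacdc
   4 |   4 | cdc
   5 |   5 | dc
   6 |   1 | dcacdc

SA = [3, 0, 6, 2, 4, 5, 1]
[i] adj suffixes → lcp
  [1] 3/0 → 0 ('')
  [2] 0/6 → 0 ('')
  [3] 6/2 → 1 ('c')
  [4] 2/4 → 1 ('c')
  [5] 4/5 → 0 ('')
  [6] 5/1 → 2 ('dc')

n(n+1)/2 = 7·8/2 = 28
Σ LCP = 0 + 0 + 0 + 1 + 1 + 0 + 2 = 4
distinct = 28 − 4 = 24

24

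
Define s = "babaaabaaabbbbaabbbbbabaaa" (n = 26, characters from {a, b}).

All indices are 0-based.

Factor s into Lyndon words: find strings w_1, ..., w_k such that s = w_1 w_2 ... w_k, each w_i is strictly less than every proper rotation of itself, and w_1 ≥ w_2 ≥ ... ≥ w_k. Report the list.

["b", "ab", "aaabaaabbbbaabbbbbab", "a", "a", "a"]

emit factor 1: 'b' (i=0, period=1)
emit factor 2: 'ab' (i=1, period=2)
emit factor 3: 'aaabaaabbbbaabbbbbab' (i=3, period=20)
emit factor 4: 'a' (i=23, period=1)
emit factor 5: 'a' (i=24, period=1)
emit factor 6: 'a' (i=25, period=1)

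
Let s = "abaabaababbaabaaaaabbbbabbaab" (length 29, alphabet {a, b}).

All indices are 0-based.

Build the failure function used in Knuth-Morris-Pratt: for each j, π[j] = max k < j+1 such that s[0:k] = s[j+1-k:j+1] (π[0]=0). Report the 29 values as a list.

[0, 0, 1, 1, 2, 3, 4, 5, 6, 2, 0, 1, 1, 2, 3, 4, 1, 1, 1, 2, 0, 0, 0, 1, 2, 0, 1, 1, 2]

π[0] = 0
j=1 s[j]='b': π[1]=0 (border '')
j=2 s[j]='a': π[2]=1 (border 'a')
j=3 s[j]='a': k: 1→0; π[3]=1 (border 'a')
j=4 s[j]='b': π[4]=2 (border 'ab')
j=5 s[j]='a': π[5]=3 (border 'aba')
j=6 s[j]='a': π[6]=4 (border 'abaa')
j=7 s[j]='b': π[7]=5 (border 'abaab')
j=8 s[j]='a': π[8]=6 (border 'abaaba')
j=9 s[j]='b': k: 6→3→1; π[9]=2 (border 'ab')
j=10 s[j]='b': k: 2→0; π[10]=0 (border '')
j=11 s[j]='a': π[11]=1 (border 'a')
j=12 s[j]='a': k: 1→0; π[12]=1 (border 'a')
j=13 s[j]='b': π[13]=2 (border 'ab')
j=14 s[j]='a': π[14]=3 (border 'aba')
j=15 s[j]='a': π[15]=4 (border 'abaa')
j=16 s[j]='a': k: 4→1→0; π[16]=1 (border 'a')
j=17 s[j]='a': k: 1→0; π[17]=1 (border 'a')
j=18 s[j]='a': k: 1→0; π[18]=1 (border 'a')
j=19 s[j]='b': π[19]=2 (border 'ab')
j=20 s[j]='b': k: 2→0; π[20]=0 (border '')
j=21 s[j]='b': π[21]=0 (border '')
j=22 s[j]='b': π[22]=0 (border '')
j=23 s[j]='a': π[23]=1 (border 'a')
j=24 s[j]='b': π[24]=2 (border 'ab')
j=25 s[j]='b': k: 2→0; π[25]=0 (border '')
j=26 s[j]='a': π[26]=1 (border 'a')
j=27 s[j]='a': k: 1→0; π[27]=1 (border 'a')
j=28 s[j]='b': π[28]=2 (border 'ab')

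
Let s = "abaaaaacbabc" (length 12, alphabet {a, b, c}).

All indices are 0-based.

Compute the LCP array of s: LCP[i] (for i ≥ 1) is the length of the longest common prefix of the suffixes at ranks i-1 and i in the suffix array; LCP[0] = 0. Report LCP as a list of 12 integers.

rank | idx | suffix
   0 |   2 | aaaaacbabc
   1 |   3 | aaaacbabc
   2 |   4 | aaacbabc
   3 |   5 | aacbabc
   4 |   0 | abaaaaacbabc
   5 |   9 | abc
   6 |   6 | acbabc
   7 |   1 | baaaaacbabc
   8 |   8 | babc
   9 |  10 | bc
  10 |  11 | c
  11 |   7 | cbabc

SA = [2, 3, 4, 5, 0, 9, 6, 1, 8, 10, 11, 7]
i: (SA[i-1],SA[i]) lcp shared
  1: (2,3) 4 'aaaa'
  2: (3,4) 3 'aaa'
  3: (4,5) 2 'aa'
  4: (5,0) 1 'a'
  5: (0,9) 2 'ab'
  6: (9,6) 1 'a'
  7: (6,1) 0 ''
  8: (1,8) 2 'ba'
  9: (8,10) 1 'b'
  10: (10,11) 0 ''
  11: (11,7) 1 'c'

[0, 4, 3, 2, 1, 2, 1, 0, 2, 1, 0, 1]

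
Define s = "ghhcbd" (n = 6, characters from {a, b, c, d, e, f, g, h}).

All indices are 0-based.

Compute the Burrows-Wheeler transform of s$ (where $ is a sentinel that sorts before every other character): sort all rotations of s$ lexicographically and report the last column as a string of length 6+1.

rank  rotation last
    0  $ghhcbd  d
    1  bd$ghhc  c
    2  cbd$ghh  h
    3  d$ghhcb  b
    4  ghhcbd$  $
    5  hcbd$gh  h
    6  hhcbd$g  g

dchb$hg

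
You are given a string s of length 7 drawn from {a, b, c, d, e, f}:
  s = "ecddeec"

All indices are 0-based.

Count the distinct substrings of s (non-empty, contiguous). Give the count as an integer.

23

rank | idx | suffix
   0 |   6 | c
   1 |   1 | cddeec
   2 |   2 | ddeec
   3 |   3 | deec
   4 |   5 | ec
   5 |   0 | ecddeec
   6 |   4 | eec

SA = [6, 1, 2, 3, 5, 0, 4]
[i] adj suffixes → lcp
  [1] 6/1 → 1 ('c')
  [2] 1/2 → 0 ('')
  [3] 2/3 → 1 ('d')
  [4] 3/5 → 0 ('')
  [5] 5/0 → 2 ('ec')
  [6] 0/4 → 1 ('e')

n(n+1)/2 = 7·8/2 = 28
Σ LCP = 0 + 1 + 0 + 1 + 0 + 2 + 1 = 5
distinct = 28 − 5 = 23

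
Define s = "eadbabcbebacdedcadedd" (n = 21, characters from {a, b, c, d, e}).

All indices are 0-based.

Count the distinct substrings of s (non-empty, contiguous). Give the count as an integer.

210

sorted suffixes:
  #0 SA[0]=4  'abcbebacdedcadedd'
  #1 SA[1]=10  'acdedcadedd'
  #2 SA[2]=1  'adbabcbebacdedcadedd'
  #3 SA[3]=16  'adedd'
  #4 SA[4]=3  'babcbebacdedcadedd'
  #5 SA[5]=9  'bacdedcadedd'
  #6 SA[6]=5  'bcbebacdedcadedd'
  #7 SA[7]=7  'bebacdedcadedd'
  #8 SA[8]=15  'cadedd'
  #9 SA[9]=6  'cbebacdedcadedd'
  #10 SA[10]=11  'cdedcadedd'
  #11 SA[11]=20  'd'
  #12 SA[12]=2  'dbabcbebacdedcadedd'
  #13 SA[13]=14  'dcadedd'
  #14 SA[14]=19  'dd'
  #15 SA[15]=12  'dedcadedd'
  #16 SA[16]=17  'dedd'
  #17 SA[17]=0  'eadbabcbebacdedcadedd'
  #18 SA[18]=8  'ebacdedcadedd'
  #19 SA[19]=13  'edcadedd'
  #20 SA[20]=18  'edd'

SA = [4, 10, 1, 16, 3, 9, 5, 7, 15, 6, 11, 20, 2, 14, 19, 12, 17, 0, 8, 13, 18]
rank  pair      lcp
   1  s[4:],s[10:]  1  'a'
   2  s[10:],s[1:]  1  'a'
   3  s[1:],s[16:]  2  'ad'
   4  s[16:],s[3:]  0  ''
   5  s[3:],s[9:]  2  'ba'
   6  s[9:],s[5:]  1  'b'
   7  s[5:],s[7:]  1  'b'
   8  s[7:],s[15:]  0  ''
   9  s[15:],s[6:]  1  'c'
  10  s[6:],s[11:]  1  'c'
  11  s[11:],s[20:]  0  ''
  12  s[20:],s[2:]  1  'd'
  13  s[2:],s[14:]  1  'd'
  14  s[14:],s[19:]  1  'd'
  15  s[19:],s[12:]  1  'd'
  16  s[12:],s[17:]  3  'ded'
  17  s[17:],s[0:]  0  ''
  18  s[0:],s[8:]  1  'e'
  19  s[8:],s[13:]  1  'e'
  20  s[13:],s[18:]  2  'ed'

n(n+1)/2 = 21·22/2 = 231
Σ LCP = 0 + 1 + 1 + 2 + 0 + 2 + 1 + 1 + 0 + 1 + 1 + 0 + 1 + 1 + 1 + 1 + 3 + 0 + 1 + 1 + 2 = 21
distinct = 231 − 21 = 210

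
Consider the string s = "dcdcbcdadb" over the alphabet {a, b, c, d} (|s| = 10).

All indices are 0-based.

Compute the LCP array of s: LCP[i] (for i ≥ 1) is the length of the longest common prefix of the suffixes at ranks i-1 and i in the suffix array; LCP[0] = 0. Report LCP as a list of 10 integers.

rank→(start, suffix):
  0 → (7, 'adb')
  1 → (9, 'b')
  2 → (4, 'bcdadb')
  3 → (3, 'cbcdadb')
  4 → (5, 'cdadb')
  5 → (1, 'cdcbcdadb')
  6 → (6, 'dadb')
  7 → (8, 'db')
  8 → (2, 'dcbcdadb')
  9 → (0, 'dcdcbcdadb')

SA = [7, 9, 4, 3, 5, 1, 6, 8, 2, 0]
i: (SA[i-1],SA[i]) lcp shared
  1: (7,9) 0 ''
  2: (9,4) 1 'b'
  3: (4,3) 0 ''
  4: (3,5) 1 'c'
  5: (5,1) 2 'cd'
  6: (1,6) 0 ''
  7: (6,8) 1 'd'
  8: (8,2) 1 'd'
  9: (2,0) 2 'dc'

[0, 0, 1, 0, 1, 2, 0, 1, 1, 2]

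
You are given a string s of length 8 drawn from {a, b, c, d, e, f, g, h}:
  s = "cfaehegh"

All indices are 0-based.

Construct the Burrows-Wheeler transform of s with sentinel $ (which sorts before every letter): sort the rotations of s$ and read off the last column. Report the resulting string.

rank  rotation   last
    0  $cfaehegh  h
    1  aehegh$cf  f
    2  cfaehegh$  $
    3  egh$cfaeh  h
    4  ehegh$cfa  a
    5  faehegh$c  c
    6  gh$cfaehe  e
    7  h$cfaeheg  g
    8  hegh$cfae  e

hf$hacege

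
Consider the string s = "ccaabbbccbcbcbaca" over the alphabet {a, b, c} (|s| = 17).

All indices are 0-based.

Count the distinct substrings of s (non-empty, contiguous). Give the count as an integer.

129

rank | idx | suffix
   0 |  16 | a
   1 |   2 | aabbbccbcbcbaca
   2 |   3 | abbbccbcbcbaca
   3 |  14 | aca
   4 |  13 | baca
   5 |   4 | bbbccbcbcbaca
   6 |   5 | bbccbcbcbaca
   7 |  11 | bcbaca
   8 |   9 | bcbcbaca
   9 |   6 | bccbcbcbaca
  10 |  15 | ca
  11 |   1 | caabbbccbcbcbaca
  12 |  12 | cbaca
  13 |  10 | cbcbaca
  14 |   8 | cbcbcbaca
  15 |   0 | ccaabbbccbcbcbaca
  16 |   7 | ccbcbcbaca

SA = [16, 2, 3, 14, 13, 4, 5, 11, 9, 6, 15, 1, 12, 10, 8, 0, 7]
rank  pair      lcp
   1  s[16:],s[2:]  1  'a'
   2  s[2:],s[3:]  1  'a'
   3  s[3:],s[14:]  1  'a'
   4  s[14:],s[13:]  0  ''
   5  s[13:],s[4:]  1  'b'
   6  s[4:],s[5:]  2  'bb'
   7  s[5:],s[11:]  1  'b'
   8  s[11:],s[9:]  3  'bcb'
   9  s[9:],s[6:]  2  'bc'
  10  s[6:],s[15:]  0  ''
  11  s[15:],s[1:]  2  'ca'
  12  s[1:],s[12:]  1  'c'
  13  s[12:],s[10:]  2  'cb'
  14  s[10:],s[8:]  4  'cbcb'
  15  s[8:],s[0:]  1  'c'
  16  s[0:],s[7:]  2  'cc'

n(n+1)/2 = 17·18/2 = 153
Σ LCP = 0 + 1 + 1 + 1 + 0 + 1 + 2 + 1 + 3 + 2 + 0 + 2 + 1 + 2 + 4 + 1 + 2 = 24
distinct = 153 − 24 = 129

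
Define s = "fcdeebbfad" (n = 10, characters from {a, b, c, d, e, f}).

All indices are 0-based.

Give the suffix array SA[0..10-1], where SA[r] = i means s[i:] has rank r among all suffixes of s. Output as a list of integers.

[8, 5, 6, 1, 9, 2, 4, 3, 7, 0]

rank | idx | suffix
   0 |   8 | ad
   1 |   5 | bbfad
   2 |   6 | bfad
   3 |   1 | cdeebbfad
   4 |   9 | d
   5 |   2 | deebbfad
   6 |   4 | ebbfad
   7 |   3 | eebbfad
   8 |   7 | fad
   9 |   0 | fcdeebbfad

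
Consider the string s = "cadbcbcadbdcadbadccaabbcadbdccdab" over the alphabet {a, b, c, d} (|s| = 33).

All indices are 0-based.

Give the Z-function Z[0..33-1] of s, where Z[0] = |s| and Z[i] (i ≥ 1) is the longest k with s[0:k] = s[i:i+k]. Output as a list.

[33, 0, 0, 0, 1, 0, 4, 0, 0, 0, 0, 4, 0, 0, 0, 0, 0, 1, 2, 0, 0, 0, 0, 4, 0, 0, 0, 0, 1, 1, 0, 0, 0]

Z[0]=33
i=1: outside box; Z[1]=0
i=2: outside box; Z[2]=0
i=3: outside box; Z[3]=0
i=4: outside box; Z[4]=1 extend→box=[4,5)
i=5: outside box; Z[5]=0
i=6: outside box; Z[6]=4 extend→box=[6,10)
i=7: min(r-i=3, Z[1]=0)=0; Z[7]=0
i=8: min(r-i=2, Z[2]=0)=0; Z[8]=0
i=9: min(r-i=1, Z[3]=0)=0; Z[9]=0
i=10: outside box; Z[10]=0
i=11: outside box; Z[11]=4 extend→box=[11,15)
i=12: min(r-i=3, Z[1]=0)=0; Z[12]=0
i=13: min(r-i=2, Z[2]=0)=0; Z[13]=0
i=14: min(r-i=1, Z[3]=0)=0; Z[14]=0
i=15: outside box; Z[15]=0
i=16: outside box; Z[16]=0
i=17: outside box; Z[17]=1 extend→box=[17,18)
i=18: outside box; Z[18]=2 extend→box=[18,20)
i=19: min(r-i=1, Z[1]=0)=0; Z[19]=0
i=20: outside box; Z[20]=0
i=21: outside box; Z[21]=0
i=22: outside box; Z[22]=0
i=23: outside box; Z[23]=4 extend→box=[23,27)
i=24: min(r-i=3, Z[1]=0)=0; Z[24]=0
i=25: min(r-i=2, Z[2]=0)=0; Z[25]=0
i=26: min(r-i=1, Z[3]=0)=0; Z[26]=0
i=27: outside box; Z[27]=0
i=28: outside box; Z[28]=1 extend→box=[28,29)
i=29: outside box; Z[29]=1 extend→box=[29,30)
i=30: outside box; Z[30]=0
i=31: outside box; Z[31]=0
i=32: outside box; Z[32]=0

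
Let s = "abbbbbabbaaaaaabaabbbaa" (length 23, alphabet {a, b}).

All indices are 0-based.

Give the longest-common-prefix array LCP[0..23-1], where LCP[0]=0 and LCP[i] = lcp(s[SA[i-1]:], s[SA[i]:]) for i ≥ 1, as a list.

rank→(start, suffix):
  0 → (22, 'a')
  1 → (21, 'aa')
  2 → (9, 'aaaaaabaabbbaa')
  3 → (10, 'aaaaabaabbbaa')
  4 → (11, 'aaaabaabbbaa')
  5 → (12, 'aaabaabbbaa')
  6 → (13, 'aabaabbbaa')
  7 → (16, 'aabbbaa')
  8 → (14, 'abaabbbaa')
  9 → (6, 'abbaaaaaabaabbbaa')
  10 → (17, 'abbbaa')
  11 → (0, 'abbbbbabbaaaaaabaabbbaa')
  12 → (20, 'baa')
  13 → (8, 'baaaaaabaabbbaa')
  14 → (15, 'baabbbaa')
  15 → (5, 'babbaaaaaabaabbbaa')
  16 → (19, 'bbaa')
  17 → (7, 'bbaaaaaabaabbbaa')
  18 → (4, 'bbabbaaaaaabaabbbaa')
  19 → (18, 'bbbaa')
  20 → (3, 'bbbabbaaaaaabaabbbaa')
  21 → (2, 'bbbbabbaaaaaabaabbbaa')
  22 → (1, 'bbbbbabbaaaaaabaabbbaa')

SA = [22, 21, 9, 10, 11, 12, 13, 16, 14, 6, 17, 0, 20, 8, 15, 5, 19, 7, 4, 18, 3, 2, 1]
[i] adj suffixes → lcp
  [1] 22/21 → 1 ('a')
  [2] 21/9 → 2 ('aa')
  [3] 9/10 → 5 ('aaaaa')
  [4] 10/11 → 4 ('aaaa')
  [5] 11/12 → 3 ('aaa')
  [6] 12/13 → 2 ('aa')
  [7] 13/16 → 3 ('aab')
  [8] 16/14 → 1 ('a')
  [9] 14/6 → 2 ('ab')
  [10] 6/17 → 3 ('abb')
  [11] 17/0 → 4 ('abbb')
  [12] 0/20 → 0 ('')
  [13] 20/8 → 3 ('baa')
  [14] 8/15 → 3 ('baa')
  [15] 15/5 → 2 ('ba')
  [16] 5/19 → 1 ('b')
  [17] 19/7 → 4 ('bbaa')
  [18] 7/4 → 3 ('bba')
  [19] 4/18 → 2 ('bb')
  [20] 18/3 → 4 ('bbba')
  [21] 3/2 → 3 ('bbb')
  [22] 2/1 → 4 ('bbbb')

[0, 1, 2, 5, 4, 3, 2, 3, 1, 2, 3, 4, 0, 3, 3, 2, 1, 4, 3, 2, 4, 3, 4]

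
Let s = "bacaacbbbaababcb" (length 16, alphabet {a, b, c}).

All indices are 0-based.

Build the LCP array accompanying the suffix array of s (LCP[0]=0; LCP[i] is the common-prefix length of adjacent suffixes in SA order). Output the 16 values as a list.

rank | idx | suffix
   0 |   9 | aababcb
   1 |   3 | aacbbbaababcb
   2 |  10 | ababcb
   3 |  12 | abcb
   4 |   1 | acaacbbbaababcb
   5 |   4 | acbbbaababcb
   6 |  15 | b
   7 |   8 | baababcb
   8 |  11 | babcb
   9 |   0 | bacaacbbbaababcb
  10 |   7 | bbaababcb
  11 |   6 | bbbaababcb
  12 |  13 | bcb
  13 |   2 | caacbbbaababcb
  14 |  14 | cb
  15 |   5 | cbbbaababcb

SA = [9, 3, 10, 12, 1, 4, 15, 8, 11, 0, 7, 6, 13, 2, 14, 5]
[i] adj suffixes → lcp
  [1] 9/3 → 2 ('aa')
  [2] 3/10 → 1 ('a')
  [3] 10/12 → 2 ('ab')
  [4] 12/1 → 1 ('a')
  [5] 1/4 → 2 ('ac')
  [6] 4/15 → 0 ('')
  [7] 15/8 → 1 ('b')
  [8] 8/11 → 2 ('ba')
  [9] 11/0 → 2 ('ba')
  [10] 0/7 → 1 ('b')
  [11] 7/6 → 2 ('bb')
  [12] 6/13 → 1 ('b')
  [13] 13/2 → 0 ('')
  [14] 2/14 → 1 ('c')
  [15] 14/5 → 2 ('cb')

[0, 2, 1, 2, 1, 2, 0, 1, 2, 2, 1, 2, 1, 0, 1, 2]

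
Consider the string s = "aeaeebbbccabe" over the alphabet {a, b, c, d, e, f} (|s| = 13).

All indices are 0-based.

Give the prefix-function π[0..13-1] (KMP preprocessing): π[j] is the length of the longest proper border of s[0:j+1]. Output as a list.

[0, 0, 1, 2, 0, 0, 0, 0, 0, 0, 1, 0, 0]

π[0] = 0
j=1 s[j]='e': π[1]=0 (border '')
j=2 s[j]='a': π[2]=1 (border 'a')
j=3 s[j]='e': π[3]=2 (border 'ae')
j=4 s[j]='e': k: 2→0; π[4]=0 (border '')
j=5 s[j]='b': π[5]=0 (border '')
j=6 s[j]='b': π[6]=0 (border '')
j=7 s[j]='b': π[7]=0 (border '')
j=8 s[j]='c': π[8]=0 (border '')
j=9 s[j]='c': π[9]=0 (border '')
j=10 s[j]='a': π[10]=1 (border 'a')
j=11 s[j]='b': k: 1→0; π[11]=0 (border '')
j=12 s[j]='e': π[12]=0 (border '')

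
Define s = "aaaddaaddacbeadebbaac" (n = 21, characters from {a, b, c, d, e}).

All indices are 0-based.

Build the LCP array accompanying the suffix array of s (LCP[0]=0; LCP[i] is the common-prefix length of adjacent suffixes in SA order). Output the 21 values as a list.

sorted suffixes:
  #0 SA[0]=0  'aaaddaaddacbeadebbaac'
  #1 SA[1]=18  'aac'
  #2 SA[2]=1  'aaddaaddacbeadebbaac'
  #3 SA[3]=5  'aaddacbeadebbaac'
  #4 SA[4]=19  'ac'
  #5 SA[5]=9  'acbeadebbaac'
  #6 SA[6]=2  'addaaddacbeadebbaac'
  #7 SA[7]=6  'addacbeadebbaac'
  #8 SA[8]=13  'adebbaac'
  #9 SA[9]=17  'baac'
  #10 SA[10]=16  'bbaac'
  #11 SA[11]=11  'beadebbaac'
  #12 SA[12]=20  'c'
  #13 SA[13]=10  'cbeadebbaac'
  #14 SA[14]=4  'daaddacbeadebbaac'
  #15 SA[15]=8  'dacbeadebbaac'
  #16 SA[16]=3  'ddaaddacbeadebbaac'
  #17 SA[17]=7  'ddacbeadebbaac'
  #18 SA[18]=14  'debbaac'
  #19 SA[19]=12  'eadebbaac'
  #20 SA[20]=15  'ebbaac'

SA = [0, 18, 1, 5, 19, 9, 2, 6, 13, 17, 16, 11, 20, 10, 4, 8, 3, 7, 14, 12, 15]
rank  pair      lcp
   1  s[0:],s[18:]  2  'aa'
   2  s[18:],s[1:]  2  'aa'
   3  s[1:],s[5:]  5  'aadda'
   4  s[5:],s[19:]  1  'a'
   5  s[19:],s[9:]  2  'ac'
   6  s[9:],s[2:]  1  'a'
   7  s[2:],s[6:]  4  'adda'
   8  s[6:],s[13:]  2  'ad'
   9  s[13:],s[17:]  0  ''
  10  s[17:],s[16:]  1  'b'
  11  s[16:],s[11:]  1  'b'
  12  s[11:],s[20:]  0  ''
  13  s[20:],s[10:]  1  'c'
  14  s[10:],s[4:]  0  ''
  15  s[4:],s[8:]  2  'da'
  16  s[8:],s[3:]  1  'd'
  17  s[3:],s[7:]  3  'dda'
  18  s[7:],s[14:]  1  'd'
  19  s[14:],s[12:]  0  ''
  20  s[12:],s[15:]  1  'e'

[0, 2, 2, 5, 1, 2, 1, 4, 2, 0, 1, 1, 0, 1, 0, 2, 1, 3, 1, 0, 1]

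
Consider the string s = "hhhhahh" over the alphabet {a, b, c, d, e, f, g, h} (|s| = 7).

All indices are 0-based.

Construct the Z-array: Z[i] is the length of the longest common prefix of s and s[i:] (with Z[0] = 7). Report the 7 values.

[7, 3, 2, 1, 0, 2, 1]

Z[0]=7
i=1: fresh scan; Z[1]=3 grow→box=[1,4)
i=2: min(r-i=2, Z[1]=3)=2; Z[2]=2
i=3: min(r-i=1, Z[2]=2)=1; Z[3]=1
i=4: fresh scan; Z[4]=0
i=5: fresh scan; Z[5]=2 grow→box=[5,7)
i=6: min(r-i=1, Z[1]=3)=1; Z[6]=1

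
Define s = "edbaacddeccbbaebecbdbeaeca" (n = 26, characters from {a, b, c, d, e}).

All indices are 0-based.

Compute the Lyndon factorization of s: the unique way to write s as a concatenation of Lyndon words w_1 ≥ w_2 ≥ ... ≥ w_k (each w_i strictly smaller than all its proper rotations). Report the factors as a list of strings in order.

emit factor 1: 'e' (i=0, period=1)
emit factor 2: 'd' (i=1, period=1)
emit factor 3: 'b' (i=2, period=1)
emit factor 4: 'aacddeccbbaebecbdbeaec' (i=3, period=22)
emit factor 5: 'a' (i=25, period=1)

["e", "d", "b", "aacddeccbbaebecbdbeaec", "a"]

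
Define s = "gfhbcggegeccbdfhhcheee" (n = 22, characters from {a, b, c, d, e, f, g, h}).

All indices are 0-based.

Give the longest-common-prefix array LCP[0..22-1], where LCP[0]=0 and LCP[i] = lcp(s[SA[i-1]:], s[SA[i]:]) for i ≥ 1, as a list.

rank→(start, suffix):
  0 → (3, 'bcggegeccbdfhhcheee')
  1 → (12, 'bdfhhcheee')
  2 → (11, 'cbdfhhcheee')
  3 → (10, 'ccbdfhhcheee')
  4 → (4, 'cggegeccbdfhhcheee')
  5 → (17, 'cheee')
  6 → (13, 'dfhhcheee')
  7 → (21, 'e')
  8 → (9, 'eccbdfhhcheee')
  9 → (20, 'ee')
  10 → (19, 'eee')
  11 → (7, 'egeccbdfhhcheee')
  12 → (1, 'fhbcggegeccbdfhhcheee')
  13 → (14, 'fhhcheee')
  14 → (8, 'geccbdfhhcheee')
  15 → (6, 'gegeccbdfhhcheee')
  16 → (0, 'gfhbcggegeccbdfhhcheee')
  17 → (5, 'ggegeccbdfhhcheee')
  18 → (2, 'hbcggegeccbdfhhcheee')
  19 → (16, 'hcheee')
  20 → (18, 'heee')
  21 → (15, 'hhcheee')

SA = [3, 12, 11, 10, 4, 17, 13, 21, 9, 20, 19, 7, 1, 14, 8, 6, 0, 5, 2, 16, 18, 15]
[i] adj suffixes → lcp
  [1] 3/12 → 1 ('b')
  [2] 12/11 → 0 ('')
  [3] 11/10 → 1 ('c')
  [4] 10/4 → 1 ('c')
  [5] 4/17 → 1 ('c')
  [6] 17/13 → 0 ('')
  [7] 13/21 → 0 ('')
  [8] 21/9 → 1 ('e')
  [9] 9/20 → 1 ('e')
  [10] 20/19 → 2 ('ee')
  [11] 19/7 → 1 ('e')
  [12] 7/1 → 0 ('')
  [13] 1/14 → 2 ('fh')
  [14] 14/8 → 0 ('')
  [15] 8/6 → 2 ('ge')
  [16] 6/0 → 1 ('g')
  [17] 0/5 → 1 ('g')
  [18] 5/2 → 0 ('')
  [19] 2/16 → 1 ('h')
  [20] 16/18 → 1 ('h')
  [21] 18/15 → 1 ('h')

[0, 1, 0, 1, 1, 1, 0, 0, 1, 1, 2, 1, 0, 2, 0, 2, 1, 1, 0, 1, 1, 1]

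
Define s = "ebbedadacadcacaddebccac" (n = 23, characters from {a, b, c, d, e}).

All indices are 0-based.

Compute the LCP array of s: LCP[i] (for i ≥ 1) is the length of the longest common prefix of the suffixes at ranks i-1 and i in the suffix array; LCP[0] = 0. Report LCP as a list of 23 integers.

rank→(start, suffix):
  0 → (21, 'ac')
  1 → (7, 'acadcacaddebccac')
  2 → (12, 'acaddebccac')
  3 → (5, 'adacadcacaddebccac')
  4 → (9, 'adcacaddebccac')
  5 → (14, 'addebccac')
  6 → (1, 'bbedadacadcacaddebccac')
  7 → (18, 'bccac')
  8 → (2, 'bedadacadcacaddebccac')
  9 → (22, 'c')
  10 → (20, 'cac')
  11 → (11, 'cacaddebccac')
  12 → (8, 'cadcacaddebccac')
  13 → (13, 'caddebccac')
  14 → (19, 'ccac')
  15 → (6, 'dacadcacaddebccac')
  16 → (4, 'dadacadcacaddebccac')
  17 → (10, 'dcacaddebccac')
  18 → (15, 'ddebccac')
  19 → (16, 'debccac')
  20 → (0, 'ebbedadacadcacaddebccac')
  21 → (17, 'ebccac')
  22 → (3, 'edadacadcacaddebccac')

SA = [21, 7, 12, 5, 9, 14, 1, 18, 2, 22, 20, 11, 8, 13, 19, 6, 4, 10, 15, 16, 0, 17, 3]
i: (SA[i-1],SA[i]) lcp shared
  1: (21,7) 2 'ac'
  2: (7,12) 4 'acad'
  3: (12,5) 1 'a'
  4: (5,9) 2 'ad'
  5: (9,14) 2 'ad'
  6: (14,1) 0 ''
  7: (1,18) 1 'b'
  8: (18,2) 1 'b'
  9: (2,22) 0 ''
  10: (22,20) 1 'c'
  11: (20,11) 3 'cac'
  12: (11,8) 2 'ca'
  13: (8,13) 3 'cad'
  14: (13,19) 1 'c'
  15: (19,6) 0 ''
  16: (6,4) 2 'da'
  17: (4,10) 1 'd'
  18: (10,15) 1 'd'
  19: (15,16) 1 'd'
  20: (16,0) 0 ''
  21: (0,17) 2 'eb'
  22: (17,3) 1 'e'

[0, 2, 4, 1, 2, 2, 0, 1, 1, 0, 1, 3, 2, 3, 1, 0, 2, 1, 1, 1, 0, 2, 1]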